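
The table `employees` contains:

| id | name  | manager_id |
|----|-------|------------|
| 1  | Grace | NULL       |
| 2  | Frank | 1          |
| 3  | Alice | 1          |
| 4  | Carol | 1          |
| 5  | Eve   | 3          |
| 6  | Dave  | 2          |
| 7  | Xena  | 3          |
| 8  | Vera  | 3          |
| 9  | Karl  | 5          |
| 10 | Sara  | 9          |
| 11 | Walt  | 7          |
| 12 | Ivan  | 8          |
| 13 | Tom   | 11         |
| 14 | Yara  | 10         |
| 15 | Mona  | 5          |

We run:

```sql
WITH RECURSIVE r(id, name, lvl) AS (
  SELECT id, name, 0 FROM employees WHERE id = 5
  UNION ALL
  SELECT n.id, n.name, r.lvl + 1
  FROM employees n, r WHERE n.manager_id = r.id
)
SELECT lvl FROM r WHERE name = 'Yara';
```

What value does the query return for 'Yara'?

3

Base: id=5 (Eve) at lvl 0.
Iteration 1: rows with manager_id in {5} -> Karl (id 9, lvl 1), Mona (id 15, lvl 1).
Iteration 2: rows with manager_id in {9,15} -> Sara (id 10, lvl 2).
Iteration 3: rows with manager_id in {10} -> Yara (id 14, lvl 3).
Iteration 4: no rows with manager_id in {14}; recursion stops.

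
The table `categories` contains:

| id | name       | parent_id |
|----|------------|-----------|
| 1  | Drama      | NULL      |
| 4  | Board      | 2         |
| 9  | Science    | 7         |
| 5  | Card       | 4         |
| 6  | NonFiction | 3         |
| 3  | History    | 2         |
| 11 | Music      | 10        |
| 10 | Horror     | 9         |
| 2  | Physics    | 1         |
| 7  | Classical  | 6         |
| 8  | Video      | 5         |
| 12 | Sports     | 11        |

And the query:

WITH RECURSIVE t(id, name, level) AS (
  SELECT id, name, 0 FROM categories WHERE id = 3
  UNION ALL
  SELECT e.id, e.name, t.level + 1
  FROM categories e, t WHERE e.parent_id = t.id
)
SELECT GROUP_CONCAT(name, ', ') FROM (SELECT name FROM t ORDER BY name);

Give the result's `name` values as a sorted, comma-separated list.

Base: id=3 (History) at level 0.
Iteration 1: rows with parent_id in {3} -> NonFiction (id 6, level 1).
Iteration 2: rows with parent_id in {6} -> Classical (id 7, level 2).
Iteration 3: rows with parent_id in {7} -> Science (id 9, level 3).
Iteration 4: rows with parent_id in {9} -> Horror (id 10, level 4).
Iteration 5: rows with parent_id in {10} -> Music (id 11, level 5).
Iteration 6: rows with parent_id in {11} -> Sports (id 12, level 6).
Iteration 7: no rows with parent_id in {12}; recursion stops.

Classical, History, Horror, Music, NonFiction, Science, Sports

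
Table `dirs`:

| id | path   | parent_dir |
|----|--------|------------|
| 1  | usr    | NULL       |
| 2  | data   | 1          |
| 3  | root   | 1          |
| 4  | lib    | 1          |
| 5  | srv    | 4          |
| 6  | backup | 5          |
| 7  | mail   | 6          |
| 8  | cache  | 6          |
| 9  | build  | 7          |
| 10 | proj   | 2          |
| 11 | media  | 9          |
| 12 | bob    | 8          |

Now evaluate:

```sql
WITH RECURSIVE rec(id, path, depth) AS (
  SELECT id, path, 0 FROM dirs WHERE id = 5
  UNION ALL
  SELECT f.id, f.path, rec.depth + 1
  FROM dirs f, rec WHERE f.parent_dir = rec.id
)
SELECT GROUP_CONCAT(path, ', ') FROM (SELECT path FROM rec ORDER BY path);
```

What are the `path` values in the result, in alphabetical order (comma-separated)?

backup, bob, build, cache, mail, media, srv

Base: id=5 (srv) at depth 0.
Iteration 1: rows with parent_dir in {5} -> backup (id 6, depth 1).
Iteration 2: rows with parent_dir in {6} -> mail (id 7, depth 2), cache (id 8, depth 2).
Iteration 3: rows with parent_dir in {7,8} -> build (id 9, depth 3), bob (id 12, depth 3).
Iteration 4: rows with parent_dir in {9,12} -> media (id 11, depth 4).
Iteration 5: no rows with parent_dir in {11}; recursion stops.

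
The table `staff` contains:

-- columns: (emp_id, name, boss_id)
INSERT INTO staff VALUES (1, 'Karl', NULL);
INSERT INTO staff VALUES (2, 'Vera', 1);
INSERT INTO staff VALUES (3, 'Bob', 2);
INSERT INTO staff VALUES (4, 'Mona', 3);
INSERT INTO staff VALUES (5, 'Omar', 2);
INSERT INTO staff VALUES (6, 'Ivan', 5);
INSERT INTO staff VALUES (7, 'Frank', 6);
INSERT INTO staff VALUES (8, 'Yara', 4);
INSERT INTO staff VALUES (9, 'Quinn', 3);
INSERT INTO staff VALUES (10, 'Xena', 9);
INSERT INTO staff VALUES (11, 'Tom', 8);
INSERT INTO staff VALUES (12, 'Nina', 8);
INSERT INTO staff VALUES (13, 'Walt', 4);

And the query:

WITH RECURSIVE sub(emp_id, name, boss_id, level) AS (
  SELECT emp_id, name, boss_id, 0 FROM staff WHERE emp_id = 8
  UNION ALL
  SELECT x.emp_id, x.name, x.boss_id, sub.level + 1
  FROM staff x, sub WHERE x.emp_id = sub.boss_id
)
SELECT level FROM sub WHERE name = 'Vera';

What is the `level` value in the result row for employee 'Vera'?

Base: emp_id=8 (Yara), boss_id=4, level 0.
Iteration 1: join on emp_id=4 -> Mona (id 4, boss_id=3, level 1).
Iteration 2: join on emp_id=3 -> Bob (id 3, boss_id=2, level 2).
Iteration 3: join on emp_id=2 -> Vera (id 2, boss_id=1, level 3).
Iteration 4: join on emp_id=1 -> Karl (id 1, boss_id=NULL, level 4).
Iteration 5: boss_id is NULL; no match; recursion stops.

3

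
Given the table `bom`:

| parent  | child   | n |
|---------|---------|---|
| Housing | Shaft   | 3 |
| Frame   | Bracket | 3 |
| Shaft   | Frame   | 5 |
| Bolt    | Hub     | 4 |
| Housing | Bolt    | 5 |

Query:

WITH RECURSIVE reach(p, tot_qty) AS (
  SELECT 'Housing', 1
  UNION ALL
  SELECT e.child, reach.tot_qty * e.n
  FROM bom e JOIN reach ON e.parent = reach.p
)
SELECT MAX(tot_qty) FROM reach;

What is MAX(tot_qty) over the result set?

45

Base: (Housing, tot_qty=1).
Iteration 1: components of {Housing} -> Bolt = 1*5 = 5, Shaft = 1*3 = 3.
Iteration 2: components of {Bolt,Shaft} -> Frame = 3*5 = 15, Hub = 5*4 = 20.
Iteration 3: components of {Frame,Hub} -> Bracket = 15*3 = 45.
Iteration 4: no further components; recursion stops.
tot_qty values: 1, 3, 5, 15, 20, 45; the maximum is 45.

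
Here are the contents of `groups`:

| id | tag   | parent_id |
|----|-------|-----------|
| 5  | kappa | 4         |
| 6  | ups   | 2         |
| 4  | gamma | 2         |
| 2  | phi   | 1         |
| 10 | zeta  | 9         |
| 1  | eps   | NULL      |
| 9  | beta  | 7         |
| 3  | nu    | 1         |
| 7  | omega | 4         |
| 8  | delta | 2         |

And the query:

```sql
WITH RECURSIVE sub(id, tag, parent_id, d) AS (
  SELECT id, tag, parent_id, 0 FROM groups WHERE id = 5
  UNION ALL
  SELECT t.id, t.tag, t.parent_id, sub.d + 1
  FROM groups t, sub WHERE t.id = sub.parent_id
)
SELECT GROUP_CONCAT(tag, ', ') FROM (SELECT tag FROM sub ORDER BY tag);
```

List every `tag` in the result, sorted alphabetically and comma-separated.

Base: id=5 (kappa), parent_id=4, d 0.
Iteration 1: join on id=4 -> gamma (id 4, parent_id=2, d 1).
Iteration 2: join on id=2 -> phi (id 2, parent_id=1, d 2).
Iteration 3: join on id=1 -> eps (id 1, parent_id=NULL, d 3).
Iteration 4: parent_id is NULL; no match; recursion stops.

eps, gamma, kappa, phi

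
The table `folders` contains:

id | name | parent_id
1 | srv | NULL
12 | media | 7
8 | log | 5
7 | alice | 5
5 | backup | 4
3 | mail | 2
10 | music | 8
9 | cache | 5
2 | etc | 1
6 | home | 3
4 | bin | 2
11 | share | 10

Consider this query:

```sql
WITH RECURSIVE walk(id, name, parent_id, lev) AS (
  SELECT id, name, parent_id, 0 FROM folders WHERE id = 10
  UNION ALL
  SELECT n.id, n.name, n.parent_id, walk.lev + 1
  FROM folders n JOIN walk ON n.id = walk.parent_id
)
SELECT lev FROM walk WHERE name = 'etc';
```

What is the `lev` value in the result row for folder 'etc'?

Base: id=10 (music), parent_id=8, lev 0.
Iteration 1: join on id=8 -> log (id 8, parent_id=5, lev 1).
Iteration 2: join on id=5 -> backup (id 5, parent_id=4, lev 2).
Iteration 3: join on id=4 -> bin (id 4, parent_id=2, lev 3).
Iteration 4: join on id=2 -> etc (id 2, parent_id=1, lev 4).
Iteration 5: join on id=1 -> srv (id 1, parent_id=NULL, lev 5).
Iteration 6: parent_id is NULL; no match; recursion stops.

4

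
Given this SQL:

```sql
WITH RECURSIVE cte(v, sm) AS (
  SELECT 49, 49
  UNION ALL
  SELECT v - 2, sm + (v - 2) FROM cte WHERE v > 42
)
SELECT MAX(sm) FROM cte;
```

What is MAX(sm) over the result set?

Base: v=49, sm=49.
Iteration 1: 49 > 42 holds -> v = 49 - 2 = 47, sm = 49 + 47 = 96.
Iteration 2: 47 > 42 holds -> v = 47 - 2 = 45, sm = 96 + 45 = 141.
Iteration 3: 45 > 42 holds -> v = 45 - 2 = 43, sm = 141 + 43 = 184.
Iteration 4: 43 > 42 holds -> v = 43 - 2 = 41, sm = 184 + 41 = 225.
Iteration 5: 41 > 42 fails; recursion stops.
sm values: 49, 96, 141, 184, 225; the maximum is 225.

225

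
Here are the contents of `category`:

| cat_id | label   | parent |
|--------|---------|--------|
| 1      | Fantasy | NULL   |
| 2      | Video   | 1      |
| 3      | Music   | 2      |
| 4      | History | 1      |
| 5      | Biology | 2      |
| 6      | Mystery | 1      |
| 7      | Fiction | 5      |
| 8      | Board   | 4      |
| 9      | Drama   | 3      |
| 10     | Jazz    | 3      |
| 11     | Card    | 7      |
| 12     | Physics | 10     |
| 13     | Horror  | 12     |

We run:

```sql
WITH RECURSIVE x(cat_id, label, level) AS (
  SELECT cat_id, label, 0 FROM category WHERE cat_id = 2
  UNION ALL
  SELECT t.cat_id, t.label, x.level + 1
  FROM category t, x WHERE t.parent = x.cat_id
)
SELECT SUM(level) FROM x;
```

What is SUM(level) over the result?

Base: cat_id=2 (Video) at level 0.
Iteration 1: rows with parent in {2} -> Music (id 3, level 1), Biology (id 5, level 1).
Iteration 2: rows with parent in {3,5} -> Fiction (id 7, level 2), Drama (id 9, level 2), Jazz (id 10, level 2).
Iteration 3: rows with parent in {7,9,10} -> Card (id 11, level 3), Physics (id 12, level 3).
Iteration 4: rows with parent in {11,12} -> Horror (id 13, level 4).
Iteration 5: no rows with parent in {13}; recursion stops.
SUM(level) = 0 + 1 + 1 + 2 + 2 + 2 + 3 + 3 + 4 = 18.

18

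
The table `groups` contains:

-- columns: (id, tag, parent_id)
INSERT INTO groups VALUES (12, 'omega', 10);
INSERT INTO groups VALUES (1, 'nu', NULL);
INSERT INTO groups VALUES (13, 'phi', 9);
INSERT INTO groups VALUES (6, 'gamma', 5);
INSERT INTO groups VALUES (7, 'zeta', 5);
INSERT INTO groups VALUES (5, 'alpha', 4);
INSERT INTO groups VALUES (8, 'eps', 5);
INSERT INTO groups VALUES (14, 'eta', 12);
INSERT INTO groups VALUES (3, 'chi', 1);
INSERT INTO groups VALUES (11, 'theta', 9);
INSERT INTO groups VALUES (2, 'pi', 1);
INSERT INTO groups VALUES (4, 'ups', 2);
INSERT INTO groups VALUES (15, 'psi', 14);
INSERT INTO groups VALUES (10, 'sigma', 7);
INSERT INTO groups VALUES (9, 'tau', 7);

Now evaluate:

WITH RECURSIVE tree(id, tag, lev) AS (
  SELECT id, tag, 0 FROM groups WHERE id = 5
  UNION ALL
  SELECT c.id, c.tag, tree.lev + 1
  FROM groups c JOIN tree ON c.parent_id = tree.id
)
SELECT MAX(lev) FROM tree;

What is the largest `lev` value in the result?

Base: id=5 (alpha) at lev 0.
Iteration 1: rows with parent_id in {5} -> gamma (id 6, lev 1), zeta (id 7, lev 1), eps (id 8, lev 1).
Iteration 2: rows with parent_id in {6,7,8} -> tau (id 9, lev 2), sigma (id 10, lev 2).
Iteration 3: rows with parent_id in {9,10} -> theta (id 11, lev 3), omega (id 12, lev 3), phi (id 13, lev 3).
Iteration 4: rows with parent_id in {11,12,13} -> eta (id 14, lev 4).
Iteration 5: rows with parent_id in {14} -> psi (id 15, lev 5).
Iteration 6: no rows with parent_id in {15}; recursion stops.
lev values: 0, 1, 1, 1, 2, 2, 3, 3, 3, 4, 5; the maximum is 5.

5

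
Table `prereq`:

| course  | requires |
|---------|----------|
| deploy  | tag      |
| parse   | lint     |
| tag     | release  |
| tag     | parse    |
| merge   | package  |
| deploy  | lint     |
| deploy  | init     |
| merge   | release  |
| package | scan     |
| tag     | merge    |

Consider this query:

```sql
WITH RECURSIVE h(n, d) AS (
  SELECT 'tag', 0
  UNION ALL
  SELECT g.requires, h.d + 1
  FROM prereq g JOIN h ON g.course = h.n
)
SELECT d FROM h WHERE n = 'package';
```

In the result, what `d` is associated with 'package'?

Base: (tag, d=0).
Iteration 1: edges from {tag} -> (merge, d=1), (parse, d=1), (release, d=1).
Iteration 2: edges from {merge,parse,release} -> (lint, d=2), (package, d=2), (release, d=2).
Iteration 3: edges from {lint,package,release} -> (scan, d=3).
Iteration 4: no outgoing edges from {scan}; recursion stops.

2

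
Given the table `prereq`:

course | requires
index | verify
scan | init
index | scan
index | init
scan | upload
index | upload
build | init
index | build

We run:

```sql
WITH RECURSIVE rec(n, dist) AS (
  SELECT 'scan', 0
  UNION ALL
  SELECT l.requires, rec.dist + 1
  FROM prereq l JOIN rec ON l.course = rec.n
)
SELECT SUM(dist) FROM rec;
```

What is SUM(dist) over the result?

2

Base: (scan, dist=0).
Iteration 1: edges from {scan} -> (init, dist=1), (upload, dist=1).
Iteration 2: no outgoing edges from {init,upload}; recursion stops.
SUM(dist) = 0 + 1 + 1 = 2.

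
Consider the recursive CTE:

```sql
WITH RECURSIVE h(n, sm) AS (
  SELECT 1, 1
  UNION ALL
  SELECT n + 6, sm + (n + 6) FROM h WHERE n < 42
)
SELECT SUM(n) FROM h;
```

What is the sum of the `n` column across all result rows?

Base: n=1, sm=1.
Iteration 1: 1 < 42 holds -> n = 1 + 6 = 7, sm = 1 + 7 = 8.
Iteration 2: 7 < 42 holds -> n = 7 + 6 = 13, sm = 8 + 13 = 21.
Iteration 3: 13 < 42 holds -> n = 13 + 6 = 19, sm = 21 + 19 = 40.
Iteration 4: 19 < 42 holds -> n = 19 + 6 = 25, sm = 40 + 25 = 65.
Iteration 5: 25 < 42 holds -> n = 25 + 6 = 31, sm = 65 + 31 = 96.
Iteration 6: 31 < 42 holds -> n = 31 + 6 = 37, sm = 96 + 37 = 133.
Iteration 7: 37 < 42 holds -> n = 37 + 6 = 43, sm = 133 + 43 = 176.
Iteration 8: 43 < 42 fails; recursion stops.
SUM(n) = 1 + 7 + 13 + 19 + 25 + 31 + 37 + 43 = 176.

176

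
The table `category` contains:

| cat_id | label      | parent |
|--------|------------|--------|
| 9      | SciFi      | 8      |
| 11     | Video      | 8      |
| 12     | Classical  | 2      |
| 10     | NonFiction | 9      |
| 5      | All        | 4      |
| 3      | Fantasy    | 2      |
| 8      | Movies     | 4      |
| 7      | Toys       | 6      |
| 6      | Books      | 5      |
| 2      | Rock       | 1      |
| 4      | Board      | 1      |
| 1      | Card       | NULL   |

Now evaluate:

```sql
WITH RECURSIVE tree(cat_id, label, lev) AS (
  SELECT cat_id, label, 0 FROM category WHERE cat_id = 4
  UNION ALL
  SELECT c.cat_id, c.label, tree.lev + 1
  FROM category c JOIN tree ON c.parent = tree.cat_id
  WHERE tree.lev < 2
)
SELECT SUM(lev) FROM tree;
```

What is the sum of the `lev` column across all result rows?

8

Base: cat_id=4 (Board) at lev 0.
Iteration 1: rows with parent in {4} -> All (id 5, lev 1), Movies (id 8, lev 1).
Iteration 2: rows with parent in {5,8} -> Books (id 6, lev 2), SciFi (id 9, lev 2), Video (id 11, lev 2).
Iteration 3: lev < 2 fails for all current rows; recursion stops.
SUM(lev) = 0 + 1 + 1 + 2 + 2 + 2 = 8.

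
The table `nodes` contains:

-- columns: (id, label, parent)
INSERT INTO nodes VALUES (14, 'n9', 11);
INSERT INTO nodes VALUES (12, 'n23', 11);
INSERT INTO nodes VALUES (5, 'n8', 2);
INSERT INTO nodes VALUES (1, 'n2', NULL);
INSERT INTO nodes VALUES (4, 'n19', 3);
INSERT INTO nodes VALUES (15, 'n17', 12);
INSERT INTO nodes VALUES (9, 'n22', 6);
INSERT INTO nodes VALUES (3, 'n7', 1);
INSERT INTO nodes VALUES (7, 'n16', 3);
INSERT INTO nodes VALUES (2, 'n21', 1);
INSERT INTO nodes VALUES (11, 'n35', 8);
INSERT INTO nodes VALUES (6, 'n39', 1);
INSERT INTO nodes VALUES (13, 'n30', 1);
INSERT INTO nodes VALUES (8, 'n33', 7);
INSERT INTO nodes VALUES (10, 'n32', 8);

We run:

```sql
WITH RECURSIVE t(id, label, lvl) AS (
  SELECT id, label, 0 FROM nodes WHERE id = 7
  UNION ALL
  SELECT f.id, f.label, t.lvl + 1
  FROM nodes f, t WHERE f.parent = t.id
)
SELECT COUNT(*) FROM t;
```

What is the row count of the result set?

7

Base: id=7 (n16) at lvl 0.
Iteration 1: rows with parent in {7} -> n33 (id 8, lvl 1).
Iteration 2: rows with parent in {8} -> n32 (id 10, lvl 2), n35 (id 11, lvl 2).
Iteration 3: rows with parent in {10,11} -> n23 (id 12, lvl 3), n9 (id 14, lvl 3).
Iteration 4: rows with parent in {12,14} -> n17 (id 15, lvl 4).
Iteration 5: no rows with parent in {15}; recursion stops.
Total rows emitted: 7.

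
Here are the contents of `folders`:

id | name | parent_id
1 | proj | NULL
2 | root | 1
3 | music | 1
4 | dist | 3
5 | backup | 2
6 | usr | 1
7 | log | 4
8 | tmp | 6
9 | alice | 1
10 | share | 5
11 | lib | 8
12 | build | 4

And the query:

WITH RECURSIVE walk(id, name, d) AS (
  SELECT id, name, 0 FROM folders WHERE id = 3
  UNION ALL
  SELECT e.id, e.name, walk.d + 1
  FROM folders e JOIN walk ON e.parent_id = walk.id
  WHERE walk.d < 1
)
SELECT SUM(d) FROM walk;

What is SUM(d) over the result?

Base: id=3 (music) at d 0.
Iteration 1: rows with parent_id in {3} -> dist (id 4, d 1).
Iteration 2: d < 1 fails for all current rows; recursion stops.
SUM(d) = 0 + 1 = 1.

1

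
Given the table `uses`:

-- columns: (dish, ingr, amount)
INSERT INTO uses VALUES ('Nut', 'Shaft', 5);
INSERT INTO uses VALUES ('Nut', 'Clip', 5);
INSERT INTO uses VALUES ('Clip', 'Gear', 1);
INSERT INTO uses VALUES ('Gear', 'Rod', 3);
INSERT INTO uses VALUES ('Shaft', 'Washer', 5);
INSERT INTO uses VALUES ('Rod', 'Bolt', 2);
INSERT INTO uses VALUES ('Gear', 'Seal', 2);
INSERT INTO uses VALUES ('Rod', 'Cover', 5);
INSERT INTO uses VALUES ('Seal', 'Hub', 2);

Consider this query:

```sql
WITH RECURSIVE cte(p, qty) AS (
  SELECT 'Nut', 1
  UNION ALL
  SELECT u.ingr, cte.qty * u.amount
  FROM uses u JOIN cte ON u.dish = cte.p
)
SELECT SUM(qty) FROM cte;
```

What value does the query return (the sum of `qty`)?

191

Base: (Nut, qty=1).
Iteration 1: components of {Nut} -> Clip = 1*5 = 5, Shaft = 1*5 = 5.
Iteration 2: components of {Clip,Shaft} -> Gear = 5*1 = 5, Washer = 5*5 = 25.
Iteration 3: components of {Gear,Washer} -> Rod = 5*3 = 15, Seal = 5*2 = 10.
Iteration 4: components of {Rod,Seal} -> Bolt = 15*2 = 30, Cover = 15*5 = 75, Hub = 10*2 = 20.
Iteration 5: no further components; recursion stops.
SUM(qty) = 1 + 5 + 5 + 25 + 5 + 15 + 10 + 30 + 75 + 20 = 191.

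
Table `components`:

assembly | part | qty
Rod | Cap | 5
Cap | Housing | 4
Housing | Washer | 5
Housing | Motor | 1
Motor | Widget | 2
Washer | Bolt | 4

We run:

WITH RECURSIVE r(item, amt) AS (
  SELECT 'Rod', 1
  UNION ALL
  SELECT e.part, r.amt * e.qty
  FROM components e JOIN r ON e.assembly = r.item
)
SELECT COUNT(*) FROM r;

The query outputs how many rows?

7

Base: (Rod, amt=1).
Iteration 1: components of {Rod} -> Cap = 1*5 = 5.
Iteration 2: components of {Cap} -> Housing = 5*4 = 20.
Iteration 3: components of {Housing} -> Motor = 20*1 = 20, Washer = 20*5 = 100.
Iteration 4: components of {Motor,Washer} -> Bolt = 100*4 = 400, Widget = 20*2 = 40.
Iteration 5: no further components; recursion stops.
Total rows emitted: 7.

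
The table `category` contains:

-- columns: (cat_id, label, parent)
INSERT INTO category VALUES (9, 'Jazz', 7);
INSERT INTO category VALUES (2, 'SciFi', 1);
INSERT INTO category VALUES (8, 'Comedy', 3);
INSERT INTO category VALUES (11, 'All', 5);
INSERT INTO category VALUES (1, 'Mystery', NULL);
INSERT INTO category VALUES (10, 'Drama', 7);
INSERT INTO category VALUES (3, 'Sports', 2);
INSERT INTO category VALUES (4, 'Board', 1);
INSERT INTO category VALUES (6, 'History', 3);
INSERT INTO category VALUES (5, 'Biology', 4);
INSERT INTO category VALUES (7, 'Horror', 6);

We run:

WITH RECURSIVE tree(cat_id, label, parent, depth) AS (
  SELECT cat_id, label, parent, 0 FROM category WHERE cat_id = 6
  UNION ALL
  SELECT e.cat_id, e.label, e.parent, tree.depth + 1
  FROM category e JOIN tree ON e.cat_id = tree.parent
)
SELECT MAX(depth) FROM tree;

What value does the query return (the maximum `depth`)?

Base: cat_id=6 (History), parent=3, depth 0.
Iteration 1: join on cat_id=3 -> Sports (id 3, parent=2, depth 1).
Iteration 2: join on cat_id=2 -> SciFi (id 2, parent=1, depth 2).
Iteration 3: join on cat_id=1 -> Mystery (id 1, parent=NULL, depth 3).
Iteration 4: parent is NULL; no match; recursion stops.
depth values: 0, 1, 2, 3; the maximum is 3.

3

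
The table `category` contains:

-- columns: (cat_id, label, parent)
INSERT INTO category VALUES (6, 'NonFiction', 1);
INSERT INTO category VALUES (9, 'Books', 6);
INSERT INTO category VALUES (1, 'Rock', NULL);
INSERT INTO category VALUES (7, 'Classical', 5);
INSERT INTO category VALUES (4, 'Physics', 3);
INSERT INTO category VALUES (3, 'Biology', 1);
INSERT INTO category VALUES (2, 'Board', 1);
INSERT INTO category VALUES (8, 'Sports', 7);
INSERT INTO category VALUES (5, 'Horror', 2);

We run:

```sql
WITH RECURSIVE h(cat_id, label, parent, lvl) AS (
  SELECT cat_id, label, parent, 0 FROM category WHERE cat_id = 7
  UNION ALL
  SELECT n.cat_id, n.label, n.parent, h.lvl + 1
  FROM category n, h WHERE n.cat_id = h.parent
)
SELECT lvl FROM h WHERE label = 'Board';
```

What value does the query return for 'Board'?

2

Base: cat_id=7 (Classical), parent=5, lvl 0.
Iteration 1: join on cat_id=5 -> Horror (id 5, parent=2, lvl 1).
Iteration 2: join on cat_id=2 -> Board (id 2, parent=1, lvl 2).
Iteration 3: join on cat_id=1 -> Rock (id 1, parent=NULL, lvl 3).
Iteration 4: parent is NULL; no match; recursion stops.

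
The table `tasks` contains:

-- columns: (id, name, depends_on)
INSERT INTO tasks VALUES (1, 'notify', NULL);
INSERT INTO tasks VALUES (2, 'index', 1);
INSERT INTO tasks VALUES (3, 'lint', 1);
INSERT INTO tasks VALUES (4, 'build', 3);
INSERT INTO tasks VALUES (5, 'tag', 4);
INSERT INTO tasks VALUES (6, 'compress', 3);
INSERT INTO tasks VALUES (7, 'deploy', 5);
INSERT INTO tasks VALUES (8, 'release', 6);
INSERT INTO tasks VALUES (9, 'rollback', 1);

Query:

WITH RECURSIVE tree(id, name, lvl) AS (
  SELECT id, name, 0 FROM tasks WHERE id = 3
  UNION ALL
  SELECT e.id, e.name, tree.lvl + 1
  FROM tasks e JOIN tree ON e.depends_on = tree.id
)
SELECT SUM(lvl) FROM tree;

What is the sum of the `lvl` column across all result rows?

9

Base: id=3 (lint) at lvl 0.
Iteration 1: rows with depends_on in {3} -> build (id 4, lvl 1), compress (id 6, lvl 1).
Iteration 2: rows with depends_on in {4,6} -> tag (id 5, lvl 2), release (id 8, lvl 2).
Iteration 3: rows with depends_on in {5,8} -> deploy (id 7, lvl 3).
Iteration 4: no rows with depends_on in {7}; recursion stops.
SUM(lvl) = 0 + 1 + 1 + 2 + 2 + 3 = 9.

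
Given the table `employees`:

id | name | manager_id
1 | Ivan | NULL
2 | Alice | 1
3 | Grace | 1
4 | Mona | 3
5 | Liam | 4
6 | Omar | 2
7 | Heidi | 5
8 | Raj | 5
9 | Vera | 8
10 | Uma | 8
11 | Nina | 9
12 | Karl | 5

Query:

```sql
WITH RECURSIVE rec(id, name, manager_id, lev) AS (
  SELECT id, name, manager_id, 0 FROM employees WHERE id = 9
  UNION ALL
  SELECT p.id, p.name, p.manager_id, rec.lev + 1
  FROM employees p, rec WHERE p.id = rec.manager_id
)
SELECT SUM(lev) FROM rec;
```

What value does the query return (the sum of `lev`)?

15

Base: id=9 (Vera), manager_id=8, lev 0.
Iteration 1: join on id=8 -> Raj (id 8, manager_id=5, lev 1).
Iteration 2: join on id=5 -> Liam (id 5, manager_id=4, lev 2).
Iteration 3: join on id=4 -> Mona (id 4, manager_id=3, lev 3).
Iteration 4: join on id=3 -> Grace (id 3, manager_id=1, lev 4).
Iteration 5: join on id=1 -> Ivan (id 1, manager_id=NULL, lev 5).
Iteration 6: manager_id is NULL; no match; recursion stops.
SUM(lev) = 0 + 1 + 2 + 3 + 4 + 5 = 15.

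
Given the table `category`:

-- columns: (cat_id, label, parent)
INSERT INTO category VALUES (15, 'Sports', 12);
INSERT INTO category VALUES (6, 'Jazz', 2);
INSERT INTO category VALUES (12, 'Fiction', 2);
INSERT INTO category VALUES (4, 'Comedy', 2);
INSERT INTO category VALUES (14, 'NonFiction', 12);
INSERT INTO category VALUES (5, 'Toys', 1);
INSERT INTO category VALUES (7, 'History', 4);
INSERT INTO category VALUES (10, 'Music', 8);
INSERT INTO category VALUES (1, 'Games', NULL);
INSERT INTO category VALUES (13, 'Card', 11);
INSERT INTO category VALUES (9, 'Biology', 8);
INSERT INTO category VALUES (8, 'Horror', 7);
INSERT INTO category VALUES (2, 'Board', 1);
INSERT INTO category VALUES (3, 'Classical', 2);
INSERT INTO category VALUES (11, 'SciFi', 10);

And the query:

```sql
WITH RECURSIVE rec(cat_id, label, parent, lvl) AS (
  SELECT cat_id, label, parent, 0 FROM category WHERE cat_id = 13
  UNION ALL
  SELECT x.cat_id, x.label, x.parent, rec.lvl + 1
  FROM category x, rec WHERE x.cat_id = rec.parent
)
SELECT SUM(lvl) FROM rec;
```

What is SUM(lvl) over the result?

28

Base: cat_id=13 (Card), parent=11, lvl 0.
Iteration 1: join on cat_id=11 -> SciFi (id 11, parent=10, lvl 1).
Iteration 2: join on cat_id=10 -> Music (id 10, parent=8, lvl 2).
Iteration 3: join on cat_id=8 -> Horror (id 8, parent=7, lvl 3).
Iteration 4: join on cat_id=7 -> History (id 7, parent=4, lvl 4).
Iteration 5: join on cat_id=4 -> Comedy (id 4, parent=2, lvl 5).
Iteration 6: join on cat_id=2 -> Board (id 2, parent=1, lvl 6).
Iteration 7: join on cat_id=1 -> Games (id 1, parent=NULL, lvl 7).
Iteration 8: parent is NULL; no match; recursion stops.
SUM(lvl) = 0 + 1 + 2 + 3 + 4 + 5 + 6 + 7 = 28.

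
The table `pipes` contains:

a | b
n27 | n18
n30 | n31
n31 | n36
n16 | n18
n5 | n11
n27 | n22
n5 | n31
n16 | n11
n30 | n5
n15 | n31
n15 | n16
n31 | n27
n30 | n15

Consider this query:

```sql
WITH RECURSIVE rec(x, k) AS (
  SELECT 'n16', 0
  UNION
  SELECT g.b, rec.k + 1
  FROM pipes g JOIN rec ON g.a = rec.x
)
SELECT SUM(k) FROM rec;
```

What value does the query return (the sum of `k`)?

Base: (n16, k=0).
Iteration 1: edges from {n16} -> (n11, k=1), (n18, k=1).
Iteration 2: no outgoing edges from {n11,n18}; recursion stops.
SUM(k) = 0 + 1 + 1 = 2.

2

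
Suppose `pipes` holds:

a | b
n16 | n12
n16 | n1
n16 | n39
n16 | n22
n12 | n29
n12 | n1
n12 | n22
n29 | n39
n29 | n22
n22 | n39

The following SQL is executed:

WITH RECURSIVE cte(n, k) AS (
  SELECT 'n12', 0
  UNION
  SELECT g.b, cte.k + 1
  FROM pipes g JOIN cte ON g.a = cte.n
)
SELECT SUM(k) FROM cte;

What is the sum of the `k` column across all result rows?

Base: (n12, k=0).
Iteration 1: edges from {n12} -> (n1, k=1), (n22, k=1), (n29, k=1).
Iteration 2: edges from {n1,n22,n29} -> (n22, k=2), (n39, k=2). [UNION drops 1 duplicate row(s)]
Iteration 3: edges from {n22,n39} -> (n39, k=3).
Iteration 4: no outgoing edges from {n39}; recursion stops.
SUM(k) = 0 + 1 + 1 + 1 + 2 + 2 + 3 = 10.

10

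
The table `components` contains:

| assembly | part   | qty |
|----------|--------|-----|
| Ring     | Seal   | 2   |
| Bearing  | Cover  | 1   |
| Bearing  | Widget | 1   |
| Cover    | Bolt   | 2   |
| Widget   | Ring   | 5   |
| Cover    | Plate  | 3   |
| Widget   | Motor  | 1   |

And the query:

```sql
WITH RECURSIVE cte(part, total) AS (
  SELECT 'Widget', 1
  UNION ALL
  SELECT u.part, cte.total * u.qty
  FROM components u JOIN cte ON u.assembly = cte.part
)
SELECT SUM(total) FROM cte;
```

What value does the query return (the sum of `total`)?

17

Base: (Widget, total=1).
Iteration 1: components of {Widget} -> Motor = 1*1 = 1, Ring = 1*5 = 5.
Iteration 2: components of {Motor,Ring} -> Seal = 5*2 = 10.
Iteration 3: no further components; recursion stops.
SUM(total) = 1 + 5 + 1 + 10 = 17.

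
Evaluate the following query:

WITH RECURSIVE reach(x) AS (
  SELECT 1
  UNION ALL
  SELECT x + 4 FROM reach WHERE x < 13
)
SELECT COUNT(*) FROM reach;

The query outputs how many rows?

4

Base: x=1.
Iteration 1: 1 < 13 holds -> x = 1 + 4 = 5.
Iteration 2: 5 < 13 holds -> x = 5 + 4 = 9.
Iteration 3: 9 < 13 holds -> x = 9 + 4 = 13.
Iteration 4: 13 < 13 fails; recursion stops.
Total rows emitted: 4.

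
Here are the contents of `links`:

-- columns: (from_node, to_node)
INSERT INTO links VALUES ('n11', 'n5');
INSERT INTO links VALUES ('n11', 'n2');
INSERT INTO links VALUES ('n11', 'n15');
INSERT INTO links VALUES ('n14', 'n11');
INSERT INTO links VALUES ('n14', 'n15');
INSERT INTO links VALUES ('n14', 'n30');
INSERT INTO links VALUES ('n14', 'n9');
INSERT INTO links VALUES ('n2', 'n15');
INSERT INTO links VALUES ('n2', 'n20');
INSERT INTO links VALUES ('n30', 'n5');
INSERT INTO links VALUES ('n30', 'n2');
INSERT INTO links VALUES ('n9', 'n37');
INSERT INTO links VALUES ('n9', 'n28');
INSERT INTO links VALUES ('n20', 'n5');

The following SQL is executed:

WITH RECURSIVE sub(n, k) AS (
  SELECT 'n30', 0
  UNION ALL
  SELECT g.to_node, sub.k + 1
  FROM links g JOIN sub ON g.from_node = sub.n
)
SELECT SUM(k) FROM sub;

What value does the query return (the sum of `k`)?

Base: (n30, k=0).
Iteration 1: edges from {n30} -> (n2, k=1), (n5, k=1).
Iteration 2: edges from {n2,n5} -> (n15, k=2), (n20, k=2).
Iteration 3: edges from {n15,n20} -> (n5, k=3).
Iteration 4: no outgoing edges from {n5}; recursion stops.
SUM(k) = 0 + 1 + 1 + 2 + 2 + 3 = 9.

9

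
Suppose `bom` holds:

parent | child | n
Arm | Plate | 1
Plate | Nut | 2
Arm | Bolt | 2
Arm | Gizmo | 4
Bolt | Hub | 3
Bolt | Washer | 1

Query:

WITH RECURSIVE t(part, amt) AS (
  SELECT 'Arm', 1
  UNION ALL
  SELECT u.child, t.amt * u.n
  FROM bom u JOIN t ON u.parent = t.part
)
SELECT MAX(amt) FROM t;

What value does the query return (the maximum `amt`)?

6

Base: (Arm, amt=1).
Iteration 1: components of {Arm} -> Bolt = 1*2 = 2, Gizmo = 1*4 = 4, Plate = 1*1 = 1.
Iteration 2: components of {Bolt,Gizmo,Plate} -> Hub = 2*3 = 6, Nut = 1*2 = 2, Washer = 2*1 = 2.
Iteration 3: no further components; recursion stops.
amt values: 1, 1, 2, 4, 2, 6, 2; the maximum is 6.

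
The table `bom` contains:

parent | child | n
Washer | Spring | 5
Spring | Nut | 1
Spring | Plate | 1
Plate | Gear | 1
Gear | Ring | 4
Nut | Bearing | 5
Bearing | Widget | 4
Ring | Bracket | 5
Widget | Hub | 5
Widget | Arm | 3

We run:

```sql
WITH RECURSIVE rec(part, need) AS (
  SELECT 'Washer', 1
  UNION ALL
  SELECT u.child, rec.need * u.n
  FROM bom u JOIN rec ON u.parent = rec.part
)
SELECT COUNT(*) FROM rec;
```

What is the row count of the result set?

Base: (Washer, need=1).
Iteration 1: components of {Washer} -> Spring = 1*5 = 5.
Iteration 2: components of {Spring} -> Nut = 5*1 = 5, Plate = 5*1 = 5.
Iteration 3: components of {Nut,Plate} -> Bearing = 5*5 = 25, Gear = 5*1 = 5.
Iteration 4: components of {Bearing,Gear} -> Ring = 5*4 = 20, Widget = 25*4 = 100.
Iteration 5: components of {Ring,Widget} -> Arm = 100*3 = 300, Bracket = 20*5 = 100, Hub = 100*5 = 500.
Iteration 6: no further components; recursion stops.
Total rows emitted: 11.

11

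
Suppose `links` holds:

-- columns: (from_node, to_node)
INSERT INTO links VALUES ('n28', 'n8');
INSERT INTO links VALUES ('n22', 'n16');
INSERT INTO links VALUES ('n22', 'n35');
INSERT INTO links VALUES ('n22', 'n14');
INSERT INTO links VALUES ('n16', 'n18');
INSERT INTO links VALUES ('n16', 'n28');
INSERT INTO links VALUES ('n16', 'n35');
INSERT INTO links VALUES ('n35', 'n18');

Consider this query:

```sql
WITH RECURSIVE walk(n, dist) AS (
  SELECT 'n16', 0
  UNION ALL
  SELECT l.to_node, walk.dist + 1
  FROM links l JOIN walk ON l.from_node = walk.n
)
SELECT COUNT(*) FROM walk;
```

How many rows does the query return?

Base: (n16, dist=0).
Iteration 1: edges from {n16} -> (n18, dist=1), (n28, dist=1), (n35, dist=1).
Iteration 2: edges from {n18,n28,n35} -> (n18, dist=2), (n8, dist=2).
Iteration 3: no outgoing edges from {n18,n8}; recursion stops.
Total rows emitted: 6.

6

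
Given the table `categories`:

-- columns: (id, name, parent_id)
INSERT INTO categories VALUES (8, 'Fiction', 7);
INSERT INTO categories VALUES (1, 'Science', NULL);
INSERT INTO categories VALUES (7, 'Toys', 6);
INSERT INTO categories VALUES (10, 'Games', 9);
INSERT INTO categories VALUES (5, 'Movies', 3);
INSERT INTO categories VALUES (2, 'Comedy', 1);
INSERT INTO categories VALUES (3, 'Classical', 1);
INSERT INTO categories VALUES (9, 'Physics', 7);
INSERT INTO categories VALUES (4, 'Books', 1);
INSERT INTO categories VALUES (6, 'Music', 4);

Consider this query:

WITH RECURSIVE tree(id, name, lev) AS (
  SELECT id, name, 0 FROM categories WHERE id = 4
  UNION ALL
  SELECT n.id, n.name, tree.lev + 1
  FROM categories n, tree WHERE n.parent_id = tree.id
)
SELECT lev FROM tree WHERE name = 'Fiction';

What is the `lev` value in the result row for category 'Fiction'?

Base: id=4 (Books) at lev 0.
Iteration 1: rows with parent_id in {4} -> Music (id 6, lev 1).
Iteration 2: rows with parent_id in {6} -> Toys (id 7, lev 2).
Iteration 3: rows with parent_id in {7} -> Fiction (id 8, lev 3), Physics (id 9, lev 3).
Iteration 4: rows with parent_id in {8,9} -> Games (id 10, lev 4).
Iteration 5: no rows with parent_id in {10}; recursion stops.

3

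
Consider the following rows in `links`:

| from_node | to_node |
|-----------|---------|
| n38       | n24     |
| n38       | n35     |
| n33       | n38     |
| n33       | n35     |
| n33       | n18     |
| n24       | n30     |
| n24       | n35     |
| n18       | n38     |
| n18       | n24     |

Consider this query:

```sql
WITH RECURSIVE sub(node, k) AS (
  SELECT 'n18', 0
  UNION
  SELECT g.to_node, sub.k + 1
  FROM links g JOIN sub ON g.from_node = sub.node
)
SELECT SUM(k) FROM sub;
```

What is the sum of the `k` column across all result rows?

Base: (n18, k=0).
Iteration 1: edges from {n18} -> (n24, k=1), (n38, k=1).
Iteration 2: edges from {n24,n38} -> (n24, k=2), (n30, k=2), (n35, k=2). [UNION drops 1 duplicate row(s)]
Iteration 3: edges from {n24,n30,n35} -> (n30, k=3), (n35, k=3).
Iteration 4: no outgoing edges from {n30,n35}; recursion stops.
SUM(k) = 0 + 1 + 1 + 2 + 2 + 2 + 3 + 3 = 14.

14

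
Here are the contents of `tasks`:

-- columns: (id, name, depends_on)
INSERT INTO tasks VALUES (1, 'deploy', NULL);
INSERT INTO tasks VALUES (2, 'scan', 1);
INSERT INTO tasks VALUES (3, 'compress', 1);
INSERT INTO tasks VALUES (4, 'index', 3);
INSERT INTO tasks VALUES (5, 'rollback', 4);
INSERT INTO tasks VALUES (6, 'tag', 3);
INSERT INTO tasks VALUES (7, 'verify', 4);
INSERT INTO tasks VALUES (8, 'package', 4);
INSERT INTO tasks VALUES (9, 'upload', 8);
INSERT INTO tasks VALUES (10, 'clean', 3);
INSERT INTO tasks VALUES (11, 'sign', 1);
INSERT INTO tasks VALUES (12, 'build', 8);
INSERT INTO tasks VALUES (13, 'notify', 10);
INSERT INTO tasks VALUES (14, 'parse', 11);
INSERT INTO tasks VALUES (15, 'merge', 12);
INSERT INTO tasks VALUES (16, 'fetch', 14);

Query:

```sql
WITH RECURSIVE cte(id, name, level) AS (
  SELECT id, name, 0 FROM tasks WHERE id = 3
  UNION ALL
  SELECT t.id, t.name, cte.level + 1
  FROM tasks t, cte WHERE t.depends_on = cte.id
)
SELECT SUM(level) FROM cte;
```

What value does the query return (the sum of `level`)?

Base: id=3 (compress) at level 0.
Iteration 1: rows with depends_on in {3} -> index (id 4, level 1), tag (id 6, level 1), clean (id 10, level 1).
Iteration 2: rows with depends_on in {4,6,10} -> rollback (id 5, level 2), verify (id 7, level 2), package (id 8, level 2), notify (id 13, level 2).
Iteration 3: rows with depends_on in {5,7,8,13} -> upload (id 9, level 3), build (id 12, level 3).
Iteration 4: rows with depends_on in {9,12} -> merge (id 15, level 4).
Iteration 5: no rows with depends_on in {15}; recursion stops.
SUM(level) = 0 + 1 + 1 + 1 + 2 + 2 + 2 + 2 + 3 + 3 + 4 = 21.

21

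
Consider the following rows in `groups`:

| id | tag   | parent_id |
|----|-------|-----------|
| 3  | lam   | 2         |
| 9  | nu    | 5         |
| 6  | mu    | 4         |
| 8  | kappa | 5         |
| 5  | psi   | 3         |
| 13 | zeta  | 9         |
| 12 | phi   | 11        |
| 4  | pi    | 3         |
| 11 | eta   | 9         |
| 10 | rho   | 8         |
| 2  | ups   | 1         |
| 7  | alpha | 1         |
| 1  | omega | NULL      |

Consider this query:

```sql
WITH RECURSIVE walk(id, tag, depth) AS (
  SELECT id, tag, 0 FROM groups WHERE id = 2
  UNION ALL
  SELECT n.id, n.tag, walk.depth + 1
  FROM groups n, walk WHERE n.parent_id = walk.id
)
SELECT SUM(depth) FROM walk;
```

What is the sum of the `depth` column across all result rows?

Base: id=2 (ups) at depth 0.
Iteration 1: rows with parent_id in {2} -> lam (id 3, depth 1).
Iteration 2: rows with parent_id in {3} -> pi (id 4, depth 2), psi (id 5, depth 2).
Iteration 3: rows with parent_id in {4,5} -> mu (id 6, depth 3), kappa (id 8, depth 3), nu (id 9, depth 3).
Iteration 4: rows with parent_id in {6,8,9} -> rho (id 10, depth 4), eta (id 11, depth 4), zeta (id 13, depth 4).
Iteration 5: rows with parent_id in {10,11,13} -> phi (id 12, depth 5).
Iteration 6: no rows with parent_id in {12}; recursion stops.
SUM(depth) = 0 + 1 + 2 + 2 + 3 + 3 + 3 + 4 + 4 + 4 + 5 = 31.

31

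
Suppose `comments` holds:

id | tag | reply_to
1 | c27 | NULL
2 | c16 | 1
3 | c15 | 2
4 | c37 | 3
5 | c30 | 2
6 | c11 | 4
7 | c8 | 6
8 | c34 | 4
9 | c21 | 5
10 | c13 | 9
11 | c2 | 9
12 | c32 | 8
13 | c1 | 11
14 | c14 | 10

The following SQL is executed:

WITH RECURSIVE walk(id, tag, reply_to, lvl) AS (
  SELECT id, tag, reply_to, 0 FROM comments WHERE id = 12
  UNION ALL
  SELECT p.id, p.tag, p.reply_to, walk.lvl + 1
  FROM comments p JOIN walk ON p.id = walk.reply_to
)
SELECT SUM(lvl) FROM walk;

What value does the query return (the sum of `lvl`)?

15

Base: id=12 (c32), reply_to=8, lvl 0.
Iteration 1: join on id=8 -> c34 (id 8, reply_to=4, lvl 1).
Iteration 2: join on id=4 -> c37 (id 4, reply_to=3, lvl 2).
Iteration 3: join on id=3 -> c15 (id 3, reply_to=2, lvl 3).
Iteration 4: join on id=2 -> c16 (id 2, reply_to=1, lvl 4).
Iteration 5: join on id=1 -> c27 (id 1, reply_to=NULL, lvl 5).
Iteration 6: reply_to is NULL; no match; recursion stops.
SUM(lvl) = 0 + 1 + 2 + 3 + 4 + 5 = 15.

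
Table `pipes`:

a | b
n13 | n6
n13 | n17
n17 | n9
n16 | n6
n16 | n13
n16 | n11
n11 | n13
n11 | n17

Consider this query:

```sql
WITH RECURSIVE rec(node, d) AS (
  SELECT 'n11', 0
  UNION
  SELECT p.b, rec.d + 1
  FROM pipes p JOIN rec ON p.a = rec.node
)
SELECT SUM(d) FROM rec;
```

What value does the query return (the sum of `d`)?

11

Base: (n11, d=0).
Iteration 1: edges from {n11} -> (n13, d=1), (n17, d=1).
Iteration 2: edges from {n13,n17} -> (n17, d=2), (n6, d=2), (n9, d=2).
Iteration 3: edges from {n17,n6,n9} -> (n9, d=3).
Iteration 4: no outgoing edges from {n9}; recursion stops.
SUM(d) = 0 + 1 + 1 + 2 + 2 + 2 + 3 = 11.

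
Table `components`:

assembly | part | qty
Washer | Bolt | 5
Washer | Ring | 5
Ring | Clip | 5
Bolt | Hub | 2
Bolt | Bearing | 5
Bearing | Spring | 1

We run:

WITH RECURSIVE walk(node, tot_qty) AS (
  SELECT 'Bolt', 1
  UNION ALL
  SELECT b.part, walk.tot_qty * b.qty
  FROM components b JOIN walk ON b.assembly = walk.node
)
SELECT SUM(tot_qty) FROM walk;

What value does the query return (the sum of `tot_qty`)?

Base: (Bolt, tot_qty=1).
Iteration 1: components of {Bolt} -> Bearing = 1*5 = 5, Hub = 1*2 = 2.
Iteration 2: components of {Bearing,Hub} -> Spring = 5*1 = 5.
Iteration 3: no further components; recursion stops.
SUM(tot_qty) = 1 + 2 + 5 + 5 = 13.

13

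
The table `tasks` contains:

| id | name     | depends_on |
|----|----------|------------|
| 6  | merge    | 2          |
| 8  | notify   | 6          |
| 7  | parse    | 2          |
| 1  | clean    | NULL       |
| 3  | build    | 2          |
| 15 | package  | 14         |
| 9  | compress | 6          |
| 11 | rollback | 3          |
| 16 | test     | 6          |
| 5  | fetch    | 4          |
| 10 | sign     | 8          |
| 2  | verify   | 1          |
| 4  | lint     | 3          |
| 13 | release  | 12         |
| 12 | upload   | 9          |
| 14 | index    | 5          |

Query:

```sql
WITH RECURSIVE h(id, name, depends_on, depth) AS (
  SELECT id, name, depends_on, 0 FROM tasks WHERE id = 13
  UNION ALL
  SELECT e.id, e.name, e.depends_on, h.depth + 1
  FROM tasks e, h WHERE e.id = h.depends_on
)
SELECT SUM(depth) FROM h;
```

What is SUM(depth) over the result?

15

Base: id=13 (release), depends_on=12, depth 0.
Iteration 1: join on id=12 -> upload (id 12, depends_on=9, depth 1).
Iteration 2: join on id=9 -> compress (id 9, depends_on=6, depth 2).
Iteration 3: join on id=6 -> merge (id 6, depends_on=2, depth 3).
Iteration 4: join on id=2 -> verify (id 2, depends_on=1, depth 4).
Iteration 5: join on id=1 -> clean (id 1, depends_on=NULL, depth 5).
Iteration 6: depends_on is NULL; no match; recursion stops.
SUM(depth) = 0 + 1 + 2 + 3 + 4 + 5 = 15.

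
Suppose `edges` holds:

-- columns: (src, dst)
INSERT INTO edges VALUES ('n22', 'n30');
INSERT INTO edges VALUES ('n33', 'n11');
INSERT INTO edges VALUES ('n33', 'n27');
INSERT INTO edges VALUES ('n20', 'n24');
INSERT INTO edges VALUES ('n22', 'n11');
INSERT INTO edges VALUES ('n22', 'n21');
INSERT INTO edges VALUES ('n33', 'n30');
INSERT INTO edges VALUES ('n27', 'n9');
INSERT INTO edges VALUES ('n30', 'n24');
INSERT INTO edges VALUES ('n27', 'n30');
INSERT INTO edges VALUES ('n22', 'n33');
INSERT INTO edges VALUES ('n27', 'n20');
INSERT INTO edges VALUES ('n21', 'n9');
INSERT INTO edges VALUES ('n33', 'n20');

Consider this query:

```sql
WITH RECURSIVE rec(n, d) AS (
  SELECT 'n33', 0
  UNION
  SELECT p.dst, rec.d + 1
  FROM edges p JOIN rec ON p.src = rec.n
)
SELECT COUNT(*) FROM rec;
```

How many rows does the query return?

Base: (n33, d=0).
Iteration 1: edges from {n33} -> (n11, d=1), (n20, d=1), (n27, d=1), (n30, d=1).
Iteration 2: edges from {n11,n20,n27,n30} -> (n20, d=2), (n24, d=2), (n30, d=2), (n9, d=2). [UNION drops 1 duplicate row(s)]
Iteration 3: edges from {n20,n24,n30,n9} -> (n24, d=3). [UNION drops 1 duplicate row(s)]
Iteration 4: no outgoing edges from {n24}; recursion stops.
Total rows emitted: 10.

10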